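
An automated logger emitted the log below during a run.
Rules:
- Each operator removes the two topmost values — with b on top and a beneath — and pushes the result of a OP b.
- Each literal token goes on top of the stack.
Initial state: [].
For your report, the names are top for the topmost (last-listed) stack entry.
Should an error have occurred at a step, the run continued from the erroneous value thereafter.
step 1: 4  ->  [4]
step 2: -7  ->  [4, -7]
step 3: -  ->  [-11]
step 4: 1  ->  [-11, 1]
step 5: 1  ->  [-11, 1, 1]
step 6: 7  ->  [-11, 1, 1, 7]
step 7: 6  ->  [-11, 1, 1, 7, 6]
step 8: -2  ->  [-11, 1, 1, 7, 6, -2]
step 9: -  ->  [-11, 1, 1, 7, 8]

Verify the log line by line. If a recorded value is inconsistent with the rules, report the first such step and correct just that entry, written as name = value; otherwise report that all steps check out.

step 3, top = 11

Recomputing the run from the initial state:
step 1: [4]
step 2: [4, -7]
step 3: [11]
step 4: [11, 1]
step 5: [11, 1, 1]
step 6: [11, 1, 1, 7]
step 7: [11, 1, 1, 7, 6]
step 8: [11, 1, 1, 7, 6, -2]
step 9: [11, 1, 1, 7, 8]
The first disagreement with the log is at step 3, where the value should be top = 11.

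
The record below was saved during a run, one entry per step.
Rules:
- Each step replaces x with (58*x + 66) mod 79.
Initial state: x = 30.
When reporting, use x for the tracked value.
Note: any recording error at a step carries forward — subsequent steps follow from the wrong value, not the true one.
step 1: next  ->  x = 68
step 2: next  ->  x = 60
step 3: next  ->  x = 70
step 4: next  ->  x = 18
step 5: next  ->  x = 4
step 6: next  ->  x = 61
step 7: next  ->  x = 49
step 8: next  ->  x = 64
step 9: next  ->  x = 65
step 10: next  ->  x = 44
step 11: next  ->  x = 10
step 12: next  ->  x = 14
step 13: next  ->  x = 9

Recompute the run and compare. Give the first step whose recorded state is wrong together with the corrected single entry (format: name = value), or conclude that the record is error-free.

step 11, x = 11

Recomputing the run from the initial state:
step 1: x = 68
step 2: x = 60
step 3: x = 70
step 4: x = 18
step 5: x = 4
step 6: x = 61
step 7: x = 49
step 8: x = 64
step 9: x = 65
step 10: x = 44
step 11: x = 11
step 12: x = 72
step 13: x = 55
The first disagreement with the record is at step 11, where the value should be x = 11.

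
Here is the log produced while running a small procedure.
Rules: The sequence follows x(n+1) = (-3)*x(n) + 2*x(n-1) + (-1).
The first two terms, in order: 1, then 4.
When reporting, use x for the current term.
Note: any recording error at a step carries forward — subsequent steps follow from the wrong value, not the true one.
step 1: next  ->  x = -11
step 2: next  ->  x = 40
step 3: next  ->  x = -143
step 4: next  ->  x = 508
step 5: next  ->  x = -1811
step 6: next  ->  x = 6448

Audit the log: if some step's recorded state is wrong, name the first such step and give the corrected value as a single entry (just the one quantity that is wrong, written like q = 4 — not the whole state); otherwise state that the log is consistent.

step 1: x = -3*(4) + (2)*(1) + (-1) = -11 -> same as recorded
step 2: x = -3*(-11) + (2)*(4) + (-1) = 40 -> agrees with the log
step 3: x = -3*(40) + (2)*(-11) + (-1) = -143 -> agrees with the log
step 4: x = -3*(-143) + (2)*(40) + (-1) = 508 -> in agreement
step 5: x = -3*(508) + (2)*(-143) + (-1) = -1811 -> verified
step 6: x = -3*(-1811) + (2)*(508) + (-1) = 6448 -> in agreement
Each recorded entry agrees with the recomputation.

no error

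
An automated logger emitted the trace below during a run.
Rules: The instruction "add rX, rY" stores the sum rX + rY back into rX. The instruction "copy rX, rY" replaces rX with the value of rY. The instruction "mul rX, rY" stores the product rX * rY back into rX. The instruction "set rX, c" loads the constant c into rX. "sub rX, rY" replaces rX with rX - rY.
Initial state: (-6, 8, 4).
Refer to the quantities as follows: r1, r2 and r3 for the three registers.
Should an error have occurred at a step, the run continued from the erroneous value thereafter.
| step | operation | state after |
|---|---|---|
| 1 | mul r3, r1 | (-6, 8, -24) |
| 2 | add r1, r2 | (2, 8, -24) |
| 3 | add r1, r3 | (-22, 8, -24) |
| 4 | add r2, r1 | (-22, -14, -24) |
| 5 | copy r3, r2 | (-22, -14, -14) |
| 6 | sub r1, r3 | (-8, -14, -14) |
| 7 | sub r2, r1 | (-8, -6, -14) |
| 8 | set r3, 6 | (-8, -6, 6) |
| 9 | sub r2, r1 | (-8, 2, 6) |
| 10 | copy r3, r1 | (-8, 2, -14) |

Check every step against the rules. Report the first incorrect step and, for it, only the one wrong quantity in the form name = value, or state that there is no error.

step 1: r3 = 4 * -6 = -24 -> verified
step 2: r1 = -6 + 8 = 2 -> verified
step 3: r1 = 2 + -24 = -22 -> consistent with the trace
step 4: r2 = 8 + -22 = -14 -> matches
step 5: r3 = -14 -> checks out
step 6: r1 = -22 - -14 = -8 -> agrees with the trace
step 7: r2 = -14 - -8 = -6 -> in agreement
step 8: r3 = 6 -> matches
step 9: r2 = -6 - -8 = 2 -> same as recorded
step 10: r3 = -8 -> the recorded entry deviates here
So the first discrepancy is step 10, where the right value is r3 = -8.

step 10, r3 = -8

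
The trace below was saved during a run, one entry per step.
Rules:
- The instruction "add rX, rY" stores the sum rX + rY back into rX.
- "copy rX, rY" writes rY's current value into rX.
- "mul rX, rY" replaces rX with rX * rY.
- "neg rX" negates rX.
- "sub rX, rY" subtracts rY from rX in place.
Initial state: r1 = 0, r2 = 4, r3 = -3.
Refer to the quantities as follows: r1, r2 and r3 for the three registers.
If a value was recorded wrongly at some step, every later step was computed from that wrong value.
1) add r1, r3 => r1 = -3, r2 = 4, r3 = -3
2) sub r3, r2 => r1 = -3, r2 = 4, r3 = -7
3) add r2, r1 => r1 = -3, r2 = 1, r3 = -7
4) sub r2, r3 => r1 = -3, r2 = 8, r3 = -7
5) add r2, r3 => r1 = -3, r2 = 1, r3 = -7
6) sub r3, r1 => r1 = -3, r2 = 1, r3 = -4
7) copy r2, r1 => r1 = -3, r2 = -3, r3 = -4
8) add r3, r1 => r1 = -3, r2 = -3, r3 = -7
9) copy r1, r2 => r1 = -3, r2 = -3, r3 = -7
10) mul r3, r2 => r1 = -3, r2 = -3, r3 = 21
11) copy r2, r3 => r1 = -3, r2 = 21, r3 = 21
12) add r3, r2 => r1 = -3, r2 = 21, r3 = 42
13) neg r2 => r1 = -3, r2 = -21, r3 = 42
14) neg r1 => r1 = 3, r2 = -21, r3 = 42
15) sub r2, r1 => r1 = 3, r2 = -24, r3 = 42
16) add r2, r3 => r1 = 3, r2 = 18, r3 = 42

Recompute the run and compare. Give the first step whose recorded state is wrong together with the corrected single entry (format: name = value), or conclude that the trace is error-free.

no error

Step 1: r1 = 0 + -3 = -3 — no discrepancy.
Step 2: r3 = -3 - 4 = -7 — exactly as logged.
Step 3: r2 = 4 + -3 = 1 — matches.
Step 4: r2 = 1 - -7 = 8 — exactly as logged.
Step 5: r2 = 8 + -7 = 1 — confirmed correct.
Step 6: r3 = -7 - -3 = -4 — exactly as logged.
Step 7: r2 = -3 — confirmed correct.
Step 8: r3 = -4 + -3 = -7 — consistent with the trace.
Step 9: r1 = -3 — agrees with the trace.
Step 10: r3 = -7 * -3 = 21 — exactly as logged.
Step 11: r2 = 21 — consistent with the trace.
Step 12: r3 = 21 + 21 = 42 — matches.
Step 13: r2 = -(21) = -21 — matches.
Step 14: r1 = -(-3) = 3 — matches.
Step 15: r2 = -21 - 3 = -24 — same as recorded.
Step 16: r2 = -24 + 42 = 18 — verified.
No step deviates from the rules.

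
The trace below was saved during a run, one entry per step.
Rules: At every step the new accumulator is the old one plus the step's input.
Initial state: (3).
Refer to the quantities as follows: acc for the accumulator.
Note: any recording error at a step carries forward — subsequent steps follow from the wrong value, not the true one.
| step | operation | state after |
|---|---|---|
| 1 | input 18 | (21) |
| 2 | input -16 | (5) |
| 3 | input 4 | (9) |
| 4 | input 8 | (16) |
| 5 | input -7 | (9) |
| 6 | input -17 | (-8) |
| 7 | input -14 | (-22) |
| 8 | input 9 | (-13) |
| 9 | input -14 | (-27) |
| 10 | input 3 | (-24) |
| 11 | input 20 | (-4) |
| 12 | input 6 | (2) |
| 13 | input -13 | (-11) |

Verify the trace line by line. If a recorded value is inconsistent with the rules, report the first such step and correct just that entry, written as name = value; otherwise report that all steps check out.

step 4, acc = 17

Recomputing the run from the initial state:
step 1: acc = 21
step 2: acc = 5
step 3: acc = 9
step 4: acc = 17
step 5: acc = 10
step 6: acc = -7
step 7: acc = -21
step 8: acc = -12
step 9: acc = -26
step 10: acc = -23
step 11: acc = -3
step 12: acc = 3
step 13: acc = -10
The first disagreement with the trace is at step 4, where the value should be acc = 17.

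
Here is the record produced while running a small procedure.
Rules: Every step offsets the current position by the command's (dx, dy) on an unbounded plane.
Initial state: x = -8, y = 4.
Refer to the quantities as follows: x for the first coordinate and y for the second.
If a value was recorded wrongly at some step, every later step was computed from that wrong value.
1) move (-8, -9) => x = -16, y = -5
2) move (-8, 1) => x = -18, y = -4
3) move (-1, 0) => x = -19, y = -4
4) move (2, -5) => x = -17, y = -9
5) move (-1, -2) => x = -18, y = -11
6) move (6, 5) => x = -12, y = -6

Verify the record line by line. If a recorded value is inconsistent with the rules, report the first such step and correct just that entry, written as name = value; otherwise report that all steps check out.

1. x = -8 + (-8) = -16, y = 4 + (-9) = -5 (exactly as logged)
2. x = -16 + (-8) = -24, y = -5 + (1) = -4 (the recorded entry deviates here)
First deviation found at step 2; the corrected entry is x = -24.

step 2, x = -24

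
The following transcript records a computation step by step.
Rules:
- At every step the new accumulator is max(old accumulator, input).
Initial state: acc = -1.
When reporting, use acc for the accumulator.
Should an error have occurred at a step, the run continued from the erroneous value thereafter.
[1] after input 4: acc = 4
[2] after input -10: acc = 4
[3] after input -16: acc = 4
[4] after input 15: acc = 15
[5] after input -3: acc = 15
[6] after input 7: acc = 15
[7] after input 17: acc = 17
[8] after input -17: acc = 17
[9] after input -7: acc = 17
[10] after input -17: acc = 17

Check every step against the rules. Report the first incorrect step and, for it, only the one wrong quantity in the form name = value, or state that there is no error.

no error

Recomputing the run from the initial state:
step 1: acc = 4
step 2: acc = 4
step 3: acc = 4
step 4: acc = 15
step 5: acc = 15
step 6: acc = 15
step 7: acc = 17
step 8: acc = 17
step 9: acc = 17
step 10: acc = 17
This matches the transcript at every step.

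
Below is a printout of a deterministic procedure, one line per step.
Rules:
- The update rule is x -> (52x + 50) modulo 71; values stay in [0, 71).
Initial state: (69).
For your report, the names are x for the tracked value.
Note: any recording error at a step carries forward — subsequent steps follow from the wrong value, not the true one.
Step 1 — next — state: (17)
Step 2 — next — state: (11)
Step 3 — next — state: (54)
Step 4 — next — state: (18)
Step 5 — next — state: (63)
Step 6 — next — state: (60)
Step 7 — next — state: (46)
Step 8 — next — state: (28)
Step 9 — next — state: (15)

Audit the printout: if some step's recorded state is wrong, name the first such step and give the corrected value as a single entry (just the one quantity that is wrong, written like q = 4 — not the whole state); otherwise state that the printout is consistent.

1. x = (52*69 + 50) mod 71 = 17 (exactly as logged)
2. x = (52*17 + 50) mod 71 = 11 (consistent with the printout)
3. x = (52*11 + 50) mod 71 = 54 (no discrepancy)
4. x = (52*54 + 50) mod 71 = 18 (agrees with the printout)
5. x = (52*18 + 50) mod 71 = 63 (verified)
6. x = (52*63 + 50) mod 71 = 60 (no discrepancy)
7. x = (52*60 + 50) mod 71 = 46 (confirmed correct)
8. x = (52*46 + 50) mod 71 = 28 (agrees with the printout)
9. x = (52*28 + 50) mod 71 = 15 (no discrepancy)
Nothing is out of place; the run is error-free.

no error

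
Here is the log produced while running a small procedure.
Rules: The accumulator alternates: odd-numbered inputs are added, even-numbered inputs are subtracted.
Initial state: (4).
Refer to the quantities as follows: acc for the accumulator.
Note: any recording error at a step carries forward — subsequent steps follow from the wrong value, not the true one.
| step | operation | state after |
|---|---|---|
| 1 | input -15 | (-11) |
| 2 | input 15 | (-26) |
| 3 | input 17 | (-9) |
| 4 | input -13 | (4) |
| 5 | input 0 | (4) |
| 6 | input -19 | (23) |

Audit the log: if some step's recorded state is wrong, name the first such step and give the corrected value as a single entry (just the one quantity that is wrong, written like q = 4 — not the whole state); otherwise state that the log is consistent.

Step 1: acc = 4 + -15 = -11 — no discrepancy.
Step 2: acc = -11 - 15 = -26 — exactly as logged.
Step 3: acc = -26 + 17 = -9 — consistent with the log.
Step 4: acc = -9 - -13 = 4 — matches.
Step 5: acc = 4 + 0 = 4 — matches.
Step 6: acc = 4 - -19 = 23 — consistent with the log.
Every step is consistent.

no error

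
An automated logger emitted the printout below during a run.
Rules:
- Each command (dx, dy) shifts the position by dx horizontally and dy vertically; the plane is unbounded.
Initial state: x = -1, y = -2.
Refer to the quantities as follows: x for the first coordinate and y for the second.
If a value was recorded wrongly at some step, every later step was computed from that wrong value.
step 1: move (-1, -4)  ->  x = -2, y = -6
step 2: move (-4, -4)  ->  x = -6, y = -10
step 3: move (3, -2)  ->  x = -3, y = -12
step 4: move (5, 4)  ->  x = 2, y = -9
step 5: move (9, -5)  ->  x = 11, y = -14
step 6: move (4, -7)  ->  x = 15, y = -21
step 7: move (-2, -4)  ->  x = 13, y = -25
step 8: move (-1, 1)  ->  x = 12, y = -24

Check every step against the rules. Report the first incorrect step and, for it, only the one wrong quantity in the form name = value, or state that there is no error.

1. x = -1 + (-1) = -2, y = -2 + (-4) = -6 (in agreement)
2. x = -2 + (-4) = -6, y = -6 + (-4) = -10 (agrees with the printout)
3. x = -6 + (3) = -3, y = -10 + (-2) = -12 (same as recorded)
4. x = -3 + (5) = 2, y = -12 + (4) = -8 (this is not what the printout shows)
That makes step 4 the first incorrect line — y = -8 is what it should show.

step 4, y = -8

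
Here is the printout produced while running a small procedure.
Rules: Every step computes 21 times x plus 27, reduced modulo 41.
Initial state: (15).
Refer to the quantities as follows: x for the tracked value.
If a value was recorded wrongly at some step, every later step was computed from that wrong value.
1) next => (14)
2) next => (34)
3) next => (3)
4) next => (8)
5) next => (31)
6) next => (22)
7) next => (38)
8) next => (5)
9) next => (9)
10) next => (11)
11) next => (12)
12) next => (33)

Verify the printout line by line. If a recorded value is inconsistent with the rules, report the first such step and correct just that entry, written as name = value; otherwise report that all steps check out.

Recomputing the run from the initial state:
step 1: x = 14
step 2: x = 34
step 3: x = 3
step 4: x = 8
step 5: x = 31
step 6: x = 22
step 7: x = 38
step 8: x = 5
step 9: x = 9
step 10: x = 11
step 11: x = 12
step 12: x = 33
This matches the printout at every step.

no error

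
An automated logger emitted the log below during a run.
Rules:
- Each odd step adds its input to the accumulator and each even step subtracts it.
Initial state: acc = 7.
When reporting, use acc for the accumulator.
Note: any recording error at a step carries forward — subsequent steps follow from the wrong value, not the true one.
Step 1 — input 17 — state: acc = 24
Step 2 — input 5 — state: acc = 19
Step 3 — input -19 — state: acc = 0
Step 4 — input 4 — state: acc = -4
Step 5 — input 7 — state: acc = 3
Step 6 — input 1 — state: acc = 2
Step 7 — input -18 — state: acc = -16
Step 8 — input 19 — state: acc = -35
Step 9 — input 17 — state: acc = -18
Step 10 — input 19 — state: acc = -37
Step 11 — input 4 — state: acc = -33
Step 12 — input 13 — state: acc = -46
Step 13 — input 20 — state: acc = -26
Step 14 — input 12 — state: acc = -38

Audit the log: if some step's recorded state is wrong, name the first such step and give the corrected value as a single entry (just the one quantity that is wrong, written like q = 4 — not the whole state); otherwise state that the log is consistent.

Recomputing the run from the initial state:
step 1: acc = 24
step 2: acc = 19
step 3: acc = 0
step 4: acc = -4
step 5: acc = 3
step 6: acc = 2
step 7: acc = -16
step 8: acc = -35
step 9: acc = -18
step 10: acc = -37
step 11: acc = -33
step 12: acc = -46
step 13: acc = -26
step 14: acc = -38
This matches the log at every step.

no error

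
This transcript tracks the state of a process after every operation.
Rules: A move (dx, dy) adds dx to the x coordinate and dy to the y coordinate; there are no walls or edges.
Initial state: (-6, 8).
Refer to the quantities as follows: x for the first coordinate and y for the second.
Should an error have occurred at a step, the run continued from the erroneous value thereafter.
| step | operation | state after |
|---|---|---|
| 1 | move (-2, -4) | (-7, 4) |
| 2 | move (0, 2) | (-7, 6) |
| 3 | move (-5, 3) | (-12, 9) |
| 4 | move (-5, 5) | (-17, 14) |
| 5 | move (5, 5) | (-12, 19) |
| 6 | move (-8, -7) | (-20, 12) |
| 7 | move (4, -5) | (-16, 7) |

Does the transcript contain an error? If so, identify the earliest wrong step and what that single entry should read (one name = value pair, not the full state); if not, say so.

step 1, x = -8

Step 1: x = -6 + (-2) = -8, y = 8 + (-4) = 4 — first mismatch against the transcript.
The earliest wrong entry is at step 1: it should read x = -8.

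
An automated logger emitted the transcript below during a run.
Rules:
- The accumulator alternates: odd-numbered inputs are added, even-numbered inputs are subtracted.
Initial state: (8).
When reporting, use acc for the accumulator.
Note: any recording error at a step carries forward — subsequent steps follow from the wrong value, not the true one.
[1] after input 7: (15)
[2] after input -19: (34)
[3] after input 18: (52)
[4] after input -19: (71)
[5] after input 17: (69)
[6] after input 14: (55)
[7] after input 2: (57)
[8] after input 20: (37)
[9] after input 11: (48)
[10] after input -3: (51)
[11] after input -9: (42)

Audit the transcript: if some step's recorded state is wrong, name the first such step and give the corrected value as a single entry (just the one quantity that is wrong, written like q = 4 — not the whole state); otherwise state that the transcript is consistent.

step 5, acc = 88

Step 1: acc = 8 + 7 = 15 — no discrepancy.
Step 2: acc = 15 - -19 = 34 — same as recorded.
Step 3: acc = 34 + 18 = 52 — same as recorded.
Step 4: acc = 52 - -19 = 71 — checks out.
Step 5: acc = 71 + 17 = 88 — this is not what the transcript shows.
Conclusion: step 5 carries the first error; the entry should be acc = 88.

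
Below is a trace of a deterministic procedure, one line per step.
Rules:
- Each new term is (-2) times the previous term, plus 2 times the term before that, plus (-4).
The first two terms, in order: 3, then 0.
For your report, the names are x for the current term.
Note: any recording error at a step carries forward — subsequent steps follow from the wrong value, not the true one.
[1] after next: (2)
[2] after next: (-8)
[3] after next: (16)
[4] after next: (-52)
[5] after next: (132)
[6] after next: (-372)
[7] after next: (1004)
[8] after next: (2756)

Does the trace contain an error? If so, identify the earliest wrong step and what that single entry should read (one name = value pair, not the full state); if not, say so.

Step 1: x = -2*(0) + (2)*(3) + (-4) = 2 — exactly as logged.
Step 2: x = -2*(2) + (2)*(0) + (-4) = -8 — verified.
Step 3: x = -2*(-8) + (2)*(2) + (-4) = 16 — confirmed correct.
Step 4: x = -2*(16) + (2)*(-8) + (-4) = -52 — verified.
Step 5: x = -2*(-52) + (2)*(16) + (-4) = 132 — confirmed correct.
Step 6: x = -2*(132) + (2)*(-52) + (-4) = -372 — no discrepancy.
Step 7: x = -2*(-372) + (2)*(132) + (-4) = 1004 — verified.
Step 8: x = -2*(1004) + (2)*(-372) + (-4) = -2756 — first mismatch against the trace.
The audit stops at step 8: the recorded entry is wrong and should be x = -2756.

step 8, x = -2756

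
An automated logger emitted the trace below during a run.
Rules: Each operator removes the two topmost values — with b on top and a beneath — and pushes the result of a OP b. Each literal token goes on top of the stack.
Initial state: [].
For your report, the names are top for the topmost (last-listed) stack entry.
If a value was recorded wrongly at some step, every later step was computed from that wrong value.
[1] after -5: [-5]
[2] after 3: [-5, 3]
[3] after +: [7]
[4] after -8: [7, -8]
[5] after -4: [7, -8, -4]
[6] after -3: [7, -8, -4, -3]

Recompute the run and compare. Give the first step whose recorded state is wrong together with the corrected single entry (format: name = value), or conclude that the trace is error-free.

Recomputing the run from the initial state:
step 1: [-5]
step 2: [-5, 3]
step 3: [-2]
step 4: [-2, -8]
step 5: [-2, -8, -4]
step 6: [-2, -8, -4, -3]
The first disagreement with the trace is at step 3, where the value should be top = -2.

step 3, top = -2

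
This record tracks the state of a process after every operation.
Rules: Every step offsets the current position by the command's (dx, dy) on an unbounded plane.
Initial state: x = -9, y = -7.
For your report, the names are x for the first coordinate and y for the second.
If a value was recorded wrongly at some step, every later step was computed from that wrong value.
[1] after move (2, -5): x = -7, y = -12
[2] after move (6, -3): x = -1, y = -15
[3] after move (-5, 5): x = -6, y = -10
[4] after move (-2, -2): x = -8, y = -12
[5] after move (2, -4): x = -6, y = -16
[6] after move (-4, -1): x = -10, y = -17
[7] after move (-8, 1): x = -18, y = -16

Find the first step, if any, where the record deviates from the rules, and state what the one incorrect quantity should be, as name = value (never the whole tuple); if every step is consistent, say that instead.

Recomputing the run from the initial state:
step 1: x = -7, y = -12
step 2: x = -1, y = -15
step 3: x = -6, y = -10
step 4: x = -8, y = -12
step 5: x = -6, y = -16
step 6: x = -10, y = -17
step 7: x = -18, y = -16
This matches the record at every step.

no error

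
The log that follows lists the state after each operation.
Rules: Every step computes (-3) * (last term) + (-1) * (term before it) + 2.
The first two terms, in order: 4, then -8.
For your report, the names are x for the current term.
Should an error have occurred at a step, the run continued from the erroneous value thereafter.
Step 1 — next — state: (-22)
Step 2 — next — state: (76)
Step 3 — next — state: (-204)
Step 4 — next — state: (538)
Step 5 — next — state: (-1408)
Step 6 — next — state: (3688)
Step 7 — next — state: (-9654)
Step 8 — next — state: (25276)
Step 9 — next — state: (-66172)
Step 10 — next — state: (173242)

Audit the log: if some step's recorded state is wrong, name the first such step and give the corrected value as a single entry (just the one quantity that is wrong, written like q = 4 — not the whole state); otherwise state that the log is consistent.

step 1, x = 22

Recomputing the run from the initial state:
step 1: x = 22
step 2: x = -56
step 3: x = 148
step 4: x = -386
step 5: x = 1012
step 6: x = -2648
step 7: x = 6934
step 8: x = -18152
step 9: x = 47524
step 10: x = -124418
The first disagreement with the log is at step 1, where the value should be x = 22.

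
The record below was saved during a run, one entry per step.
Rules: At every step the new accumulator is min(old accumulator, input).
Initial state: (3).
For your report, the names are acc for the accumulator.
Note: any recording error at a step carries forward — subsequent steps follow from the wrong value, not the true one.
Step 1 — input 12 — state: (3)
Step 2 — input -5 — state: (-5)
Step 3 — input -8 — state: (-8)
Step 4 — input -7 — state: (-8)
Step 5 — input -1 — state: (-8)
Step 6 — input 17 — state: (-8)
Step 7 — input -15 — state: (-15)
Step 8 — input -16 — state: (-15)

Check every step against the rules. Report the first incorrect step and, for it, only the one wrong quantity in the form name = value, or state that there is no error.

step 8, acc = -16

step 1: acc = min(3, 12) = 3 -> matches
step 2: acc = min(3, -5) = -5 -> no discrepancy
step 3: acc = min(-5, -8) = -8 -> in agreement
step 4: acc = min(-8, -7) = -8 -> checks out
step 5: acc = min(-8, -1) = -8 -> checks out
step 6: acc = min(-8, 17) = -8 -> matches
step 7: acc = min(-8, -15) = -15 -> matches
step 8: acc = min(-15, -16) = -16 -> the entry is off here
First deviation found at step 8; the corrected entry is acc = -16.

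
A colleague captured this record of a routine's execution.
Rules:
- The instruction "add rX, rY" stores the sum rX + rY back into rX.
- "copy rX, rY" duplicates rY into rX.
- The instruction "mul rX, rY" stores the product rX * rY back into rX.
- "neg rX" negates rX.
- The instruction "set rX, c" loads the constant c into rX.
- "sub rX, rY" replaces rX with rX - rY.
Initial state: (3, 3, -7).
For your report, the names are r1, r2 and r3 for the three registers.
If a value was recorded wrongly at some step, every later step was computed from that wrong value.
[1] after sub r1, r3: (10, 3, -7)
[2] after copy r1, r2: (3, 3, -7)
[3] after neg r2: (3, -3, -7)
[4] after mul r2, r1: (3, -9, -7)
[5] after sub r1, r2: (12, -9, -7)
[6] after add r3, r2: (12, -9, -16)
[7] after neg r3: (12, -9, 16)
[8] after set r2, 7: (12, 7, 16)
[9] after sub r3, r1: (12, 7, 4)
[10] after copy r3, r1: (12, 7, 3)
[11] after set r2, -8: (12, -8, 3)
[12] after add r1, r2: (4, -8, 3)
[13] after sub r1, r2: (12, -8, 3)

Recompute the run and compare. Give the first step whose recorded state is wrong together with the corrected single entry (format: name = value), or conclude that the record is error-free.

step 10, r3 = 12

Recomputing the run from the initial state:
step 1: r1 = 10, r2 = 3, r3 = -7
step 2: r1 = 3, r2 = 3, r3 = -7
step 3: r1 = 3, r2 = -3, r3 = -7
step 4: r1 = 3, r2 = -9, r3 = -7
step 5: r1 = 12, r2 = -9, r3 = -7
step 6: r1 = 12, r2 = -9, r3 = -16
step 7: r1 = 12, r2 = -9, r3 = 16
step 8: r1 = 12, r2 = 7, r3 = 16
step 9: r1 = 12, r2 = 7, r3 = 4
step 10: r1 = 12, r2 = 7, r3 = 12
step 11: r1 = 12, r2 = -8, r3 = 12
step 12: r1 = 4, r2 = -8, r3 = 12
step 13: r1 = 12, r2 = -8, r3 = 12
The first disagreement with the record is at step 10, where the value should be r3 = 12.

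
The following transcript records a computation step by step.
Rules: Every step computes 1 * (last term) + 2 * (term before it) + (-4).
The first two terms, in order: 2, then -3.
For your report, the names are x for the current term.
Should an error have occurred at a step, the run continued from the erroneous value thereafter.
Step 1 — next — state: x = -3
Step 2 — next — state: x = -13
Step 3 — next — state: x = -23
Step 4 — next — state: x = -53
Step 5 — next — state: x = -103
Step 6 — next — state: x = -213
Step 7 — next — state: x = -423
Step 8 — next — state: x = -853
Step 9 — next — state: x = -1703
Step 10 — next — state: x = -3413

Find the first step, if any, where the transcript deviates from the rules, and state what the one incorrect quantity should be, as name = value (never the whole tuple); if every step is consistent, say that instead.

Step 1: x = 1*(-3) + (2)*(2) + (-4) = -3 — in agreement.
Step 2: x = 1*(-3) + (2)*(-3) + (-4) = -13 — verified.
Step 3: x = 1*(-13) + (2)*(-3) + (-4) = -23 — exactly as logged.
Step 4: x = 1*(-23) + (2)*(-13) + (-4) = -53 — verified.
Step 5: x = 1*(-53) + (2)*(-23) + (-4) = -103 — confirmed correct.
Step 6: x = 1*(-103) + (2)*(-53) + (-4) = -213 — in agreement.
Step 7: x = 1*(-213) + (2)*(-103) + (-4) = -423 — matches.
Step 8: x = 1*(-423) + (2)*(-213) + (-4) = -853 — same as recorded.
Step 9: x = 1*(-853) + (2)*(-423) + (-4) = -1703 — checks out.
Step 10: x = 1*(-1703) + (2)*(-853) + (-4) = -3413 — matches.
No step deviates from the rules.

no error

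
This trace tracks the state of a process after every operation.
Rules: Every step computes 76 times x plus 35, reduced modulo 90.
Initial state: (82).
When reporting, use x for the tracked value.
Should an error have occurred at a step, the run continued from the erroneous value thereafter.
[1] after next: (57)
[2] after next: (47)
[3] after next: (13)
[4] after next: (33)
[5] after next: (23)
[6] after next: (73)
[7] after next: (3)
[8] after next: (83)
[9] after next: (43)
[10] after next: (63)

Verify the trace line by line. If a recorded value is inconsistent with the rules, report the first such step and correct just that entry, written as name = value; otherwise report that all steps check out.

step 3, x = 7

Recomputing the run from the initial state:
step 1: x = 57
step 2: x = 47
step 3: x = 7
step 4: x = 27
step 5: x = 17
step 6: x = 67
step 7: x = 87
step 8: x = 77
step 9: x = 37
step 10: x = 57
The first disagreement with the trace is at step 3, where the value should be x = 7.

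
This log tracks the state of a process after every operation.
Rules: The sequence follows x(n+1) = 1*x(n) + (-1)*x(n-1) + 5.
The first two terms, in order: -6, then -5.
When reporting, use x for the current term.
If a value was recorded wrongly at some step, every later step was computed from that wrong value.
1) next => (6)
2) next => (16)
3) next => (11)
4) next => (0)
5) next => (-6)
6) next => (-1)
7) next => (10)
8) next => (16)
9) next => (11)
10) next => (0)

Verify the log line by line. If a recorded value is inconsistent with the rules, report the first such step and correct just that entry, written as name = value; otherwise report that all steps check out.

1. x = 1*(-5) + (-1)*(-6) + (5) = 6 (agrees with the log)
2. x = 1*(6) + (-1)*(-5) + (5) = 16 (no discrepancy)
3. x = 1*(16) + (-1)*(6) + (5) = 15 (the entry is off here)
So the first discrepancy is step 3, where the right value is x = 15.

step 3, x = 15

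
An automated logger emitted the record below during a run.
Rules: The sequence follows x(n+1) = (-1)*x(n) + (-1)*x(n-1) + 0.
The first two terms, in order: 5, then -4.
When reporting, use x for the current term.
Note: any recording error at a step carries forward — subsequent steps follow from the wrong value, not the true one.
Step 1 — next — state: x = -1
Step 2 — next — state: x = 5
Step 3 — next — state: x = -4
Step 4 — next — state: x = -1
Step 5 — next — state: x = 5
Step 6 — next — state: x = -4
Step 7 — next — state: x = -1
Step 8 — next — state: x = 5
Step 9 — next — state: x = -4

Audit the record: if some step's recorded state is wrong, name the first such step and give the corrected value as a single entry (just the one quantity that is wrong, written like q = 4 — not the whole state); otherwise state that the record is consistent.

1. x = -1*(-4) + (-1)*(5) + (0) = -1 (in agreement)
2. x = -1*(-1) + (-1)*(-4) + (0) = 5 (in agreement)
3. x = -1*(5) + (-1)*(-1) + (0) = -4 (matches)
4. x = -1*(-4) + (-1)*(5) + (0) = -1 (verified)
5. x = -1*(-1) + (-1)*(-4) + (0) = 5 (verified)
6. x = -1*(5) + (-1)*(-1) + (0) = -4 (in agreement)
7. x = -1*(-4) + (-1)*(5) + (0) = -1 (consistent with the record)
8. x = -1*(-1) + (-1)*(-4) + (0) = 5 (checks out)
9. x = -1*(5) + (-1)*(-1) + (0) = -4 (exactly as logged)
All entries verified; no error found.

no error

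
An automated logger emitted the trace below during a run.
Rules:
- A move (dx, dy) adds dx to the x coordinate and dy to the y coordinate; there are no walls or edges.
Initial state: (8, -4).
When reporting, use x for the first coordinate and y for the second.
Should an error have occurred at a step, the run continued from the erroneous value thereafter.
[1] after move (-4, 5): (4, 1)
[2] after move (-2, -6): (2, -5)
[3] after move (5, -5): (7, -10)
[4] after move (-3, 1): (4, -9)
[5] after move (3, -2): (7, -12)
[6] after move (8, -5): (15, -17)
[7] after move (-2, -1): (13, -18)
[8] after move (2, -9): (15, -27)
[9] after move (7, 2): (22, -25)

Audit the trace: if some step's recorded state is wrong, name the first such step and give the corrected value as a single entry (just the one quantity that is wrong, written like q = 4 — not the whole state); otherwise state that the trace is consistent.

step 5, y = -11

Recomputing the run from the initial state:
step 1: x = 4, y = 1
step 2: x = 2, y = -5
step 3: x = 7, y = -10
step 4: x = 4, y = -9
step 5: x = 7, y = -11
step 6: x = 15, y = -16
step 7: x = 13, y = -17
step 8: x = 15, y = -26
step 9: x = 22, y = -24
The first disagreement with the trace is at step 5, where the value should be y = -11.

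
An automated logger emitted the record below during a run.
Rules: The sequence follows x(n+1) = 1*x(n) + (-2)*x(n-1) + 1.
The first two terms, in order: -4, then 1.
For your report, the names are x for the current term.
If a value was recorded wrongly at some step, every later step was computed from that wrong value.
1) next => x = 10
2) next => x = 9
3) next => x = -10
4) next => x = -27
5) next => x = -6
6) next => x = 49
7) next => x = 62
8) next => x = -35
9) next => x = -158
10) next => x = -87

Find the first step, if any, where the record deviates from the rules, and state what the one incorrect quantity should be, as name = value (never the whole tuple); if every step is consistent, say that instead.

step 1: x = 1*(1) + (-2)*(-4) + (1) = 10 -> in agreement
step 2: x = 1*(10) + (-2)*(1) + (1) = 9 -> checks out
step 3: x = 1*(9) + (-2)*(10) + (1) = -10 -> in agreement
step 4: x = 1*(-10) + (-2)*(9) + (1) = -27 -> matches
step 5: x = 1*(-27) + (-2)*(-10) + (1) = -6 -> no discrepancy
step 6: x = 1*(-6) + (-2)*(-27) + (1) = 49 -> no discrepancy
step 7: x = 1*(49) + (-2)*(-6) + (1) = 62 -> consistent with the record
step 8: x = 1*(62) + (-2)*(49) + (1) = -35 -> exactly as logged
step 9: x = 1*(-35) + (-2)*(62) + (1) = -158 -> same as recorded
step 10: x = 1*(-158) + (-2)*(-35) + (1) = -87 -> verified
Each recorded entry agrees with the recomputation.

no error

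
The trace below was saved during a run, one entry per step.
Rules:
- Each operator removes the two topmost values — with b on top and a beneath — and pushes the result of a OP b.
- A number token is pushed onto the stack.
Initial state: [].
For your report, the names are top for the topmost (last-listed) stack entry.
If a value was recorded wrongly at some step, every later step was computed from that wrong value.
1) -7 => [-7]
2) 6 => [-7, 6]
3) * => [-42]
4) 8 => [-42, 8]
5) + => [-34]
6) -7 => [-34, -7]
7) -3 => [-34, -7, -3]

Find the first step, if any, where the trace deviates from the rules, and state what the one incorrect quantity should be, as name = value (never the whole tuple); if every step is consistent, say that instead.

no error

Recomputing the run from the initial state:
step 1: [-7]
step 2: [-7, 6]
step 3: [-42]
step 4: [-42, 8]
step 5: [-34]
step 6: [-34, -7]
step 7: [-34, -7, -3]
This matches the trace at every step.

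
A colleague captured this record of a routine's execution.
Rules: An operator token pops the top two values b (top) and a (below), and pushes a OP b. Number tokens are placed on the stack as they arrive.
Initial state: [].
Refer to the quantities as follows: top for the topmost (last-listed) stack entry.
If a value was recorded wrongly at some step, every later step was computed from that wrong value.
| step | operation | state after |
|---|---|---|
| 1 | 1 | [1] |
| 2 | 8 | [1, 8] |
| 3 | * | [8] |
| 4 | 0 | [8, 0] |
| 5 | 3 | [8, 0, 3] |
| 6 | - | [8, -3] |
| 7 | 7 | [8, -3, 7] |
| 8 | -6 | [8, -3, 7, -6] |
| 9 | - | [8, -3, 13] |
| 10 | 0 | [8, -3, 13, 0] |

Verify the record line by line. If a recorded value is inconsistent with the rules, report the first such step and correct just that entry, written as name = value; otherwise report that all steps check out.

no error

Recomputing the run from the initial state:
step 1: [1]
step 2: [1, 8]
step 3: [8]
step 4: [8, 0]
step 5: [8, 0, 3]
step 6: [8, -3]
step 7: [8, -3, 7]
step 8: [8, -3, 7, -6]
step 9: [8, -3, 13]
step 10: [8, -3, 13, 0]
This matches the record at every step.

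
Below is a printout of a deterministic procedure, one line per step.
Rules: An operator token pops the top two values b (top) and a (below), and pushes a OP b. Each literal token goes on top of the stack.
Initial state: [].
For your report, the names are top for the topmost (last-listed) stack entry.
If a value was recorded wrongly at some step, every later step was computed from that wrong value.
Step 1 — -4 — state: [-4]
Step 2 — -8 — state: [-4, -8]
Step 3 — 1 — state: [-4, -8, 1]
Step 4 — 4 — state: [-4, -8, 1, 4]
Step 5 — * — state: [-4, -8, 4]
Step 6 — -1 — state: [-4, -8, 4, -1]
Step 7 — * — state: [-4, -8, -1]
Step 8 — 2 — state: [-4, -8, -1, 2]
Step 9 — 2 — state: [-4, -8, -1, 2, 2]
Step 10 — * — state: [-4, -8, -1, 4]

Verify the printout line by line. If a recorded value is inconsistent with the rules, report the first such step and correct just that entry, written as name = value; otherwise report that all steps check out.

step 7, top = -4

1. push -4: top = -4 (in agreement)
2. push -8: top = -8 (agrees with the printout)
3. push 1: top = 1 (same as recorded)
4. push 4: top = 4 (confirmed correct)
5. 1 * 4 = 4 (verified)
6. push -1: top = -1 (matches)
7. 4 * -1 = -4 (the printout disagrees here)
The earliest wrong entry is at step 7: it should read top = -4.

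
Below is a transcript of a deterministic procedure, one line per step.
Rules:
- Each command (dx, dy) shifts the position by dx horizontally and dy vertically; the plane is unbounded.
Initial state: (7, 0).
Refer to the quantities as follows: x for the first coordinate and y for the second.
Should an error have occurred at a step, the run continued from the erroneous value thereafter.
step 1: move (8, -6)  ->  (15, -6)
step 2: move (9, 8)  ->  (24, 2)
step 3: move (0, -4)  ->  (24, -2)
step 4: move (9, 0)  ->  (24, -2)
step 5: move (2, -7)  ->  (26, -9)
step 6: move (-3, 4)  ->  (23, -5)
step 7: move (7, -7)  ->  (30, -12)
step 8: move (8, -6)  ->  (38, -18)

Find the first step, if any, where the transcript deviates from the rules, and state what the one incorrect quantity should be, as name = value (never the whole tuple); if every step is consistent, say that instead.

step 4, x = 33

Recomputing the run from the initial state:
step 1: x = 15, y = -6
step 2: x = 24, y = 2
step 3: x = 24, y = -2
step 4: x = 33, y = -2
step 5: x = 35, y = -9
step 6: x = 32, y = -5
step 7: x = 39, y = -12
step 8: x = 47, y = -18
The first disagreement with the transcript is at step 4, where the value should be x = 33.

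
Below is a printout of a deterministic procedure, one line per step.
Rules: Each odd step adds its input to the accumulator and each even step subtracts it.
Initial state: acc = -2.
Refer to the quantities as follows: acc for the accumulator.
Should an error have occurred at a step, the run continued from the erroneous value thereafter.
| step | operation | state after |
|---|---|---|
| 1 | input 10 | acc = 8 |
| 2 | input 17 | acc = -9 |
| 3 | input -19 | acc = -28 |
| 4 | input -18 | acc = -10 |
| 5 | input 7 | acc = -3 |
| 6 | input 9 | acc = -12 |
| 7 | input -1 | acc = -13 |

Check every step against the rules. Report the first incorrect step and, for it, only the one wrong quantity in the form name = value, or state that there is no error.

no error

Step 1: acc = -2 + 10 = 8 — matches.
Step 2: acc = 8 - 17 = -9 — in agreement.
Step 3: acc = -9 + -19 = -28 — in agreement.
Step 4: acc = -28 - -18 = -10 — same as recorded.
Step 5: acc = -10 + 7 = -3 — no discrepancy.
Step 6: acc = -3 - 9 = -12 — in agreement.
Step 7: acc = -12 + -1 = -13 — confirmed correct.
No step deviates from the rules.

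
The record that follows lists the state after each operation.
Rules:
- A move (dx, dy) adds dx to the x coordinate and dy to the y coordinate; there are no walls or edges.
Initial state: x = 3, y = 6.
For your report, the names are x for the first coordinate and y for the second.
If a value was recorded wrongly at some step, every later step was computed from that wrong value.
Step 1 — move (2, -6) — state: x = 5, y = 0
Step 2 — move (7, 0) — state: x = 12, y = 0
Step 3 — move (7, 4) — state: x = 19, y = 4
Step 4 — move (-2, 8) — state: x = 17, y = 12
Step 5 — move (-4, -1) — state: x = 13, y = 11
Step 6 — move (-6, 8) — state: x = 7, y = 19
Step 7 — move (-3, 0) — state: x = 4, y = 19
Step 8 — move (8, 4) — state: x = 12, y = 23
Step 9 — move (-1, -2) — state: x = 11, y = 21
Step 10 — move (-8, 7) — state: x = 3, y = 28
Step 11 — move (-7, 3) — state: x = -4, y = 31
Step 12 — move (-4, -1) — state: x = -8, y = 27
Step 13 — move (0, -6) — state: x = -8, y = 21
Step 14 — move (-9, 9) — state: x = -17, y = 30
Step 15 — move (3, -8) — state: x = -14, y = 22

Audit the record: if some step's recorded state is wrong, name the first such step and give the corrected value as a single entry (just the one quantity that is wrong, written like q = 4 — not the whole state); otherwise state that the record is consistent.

Recomputing the run from the initial state:
step 1: x = 5, y = 0
step 2: x = 12, y = 0
step 3: x = 19, y = 4
step 4: x = 17, y = 12
step 5: x = 13, y = 11
step 6: x = 7, y = 19
step 7: x = 4, y = 19
step 8: x = 12, y = 23
step 9: x = 11, y = 21
step 10: x = 3, y = 28
step 11: x = -4, y = 31
step 12: x = -8, y = 30
step 13: x = -8, y = 24
step 14: x = -17, y = 33
step 15: x = -14, y = 25
The first disagreement with the record is at step 12, where the value should be y = 30.

step 12, y = 30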